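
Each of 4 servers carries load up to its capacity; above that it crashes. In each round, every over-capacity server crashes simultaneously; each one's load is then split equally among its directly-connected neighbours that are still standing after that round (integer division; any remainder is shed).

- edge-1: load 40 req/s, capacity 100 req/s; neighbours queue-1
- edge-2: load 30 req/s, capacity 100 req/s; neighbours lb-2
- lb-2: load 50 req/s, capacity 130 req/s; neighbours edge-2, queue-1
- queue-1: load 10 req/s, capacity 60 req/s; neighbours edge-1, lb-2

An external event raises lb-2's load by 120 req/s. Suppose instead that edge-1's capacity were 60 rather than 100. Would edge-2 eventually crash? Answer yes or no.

With edge-1's capacity at 60:
Round 1 — lb-2 at 170 > 130. lb-2 crashes.
  lb-2 sheds 170 req/s to edge-2, queue-1: 85 each.
    edge-2: 30+85 = 115 > 100
    queue-1: 10+85 = 95 > 60
Round 2 — edge-2, queue-1 crash.
  edge-2 sheds 115 req/s: no online neighbours, lost.
  queue-1 sheds 95 req/s to edge-1: 95 each.
    edge-1: 40+95 = 135 > 60
Round 3 — edge-1 crashes.
  edge-1 sheds 135 req/s: no online neighbours, lost.
No further crashes.

yes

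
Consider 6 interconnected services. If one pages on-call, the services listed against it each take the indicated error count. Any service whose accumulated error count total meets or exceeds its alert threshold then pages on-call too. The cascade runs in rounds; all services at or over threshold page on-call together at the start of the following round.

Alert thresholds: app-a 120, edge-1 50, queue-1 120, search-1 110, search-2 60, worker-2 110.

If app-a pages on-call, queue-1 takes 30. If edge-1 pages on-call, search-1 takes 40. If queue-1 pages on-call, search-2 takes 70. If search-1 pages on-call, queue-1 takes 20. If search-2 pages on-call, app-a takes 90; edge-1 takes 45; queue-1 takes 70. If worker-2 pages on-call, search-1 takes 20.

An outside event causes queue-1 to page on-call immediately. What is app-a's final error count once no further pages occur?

Round 1 — queue-1 pages on-call (initial).
  search-2: +70 → 70 ≥ 60
Round 2 — search-2 pages on-call.
  app-a: +90 → 90 < 120
  edge-1: +45 → 45 < 50
No further pages.

90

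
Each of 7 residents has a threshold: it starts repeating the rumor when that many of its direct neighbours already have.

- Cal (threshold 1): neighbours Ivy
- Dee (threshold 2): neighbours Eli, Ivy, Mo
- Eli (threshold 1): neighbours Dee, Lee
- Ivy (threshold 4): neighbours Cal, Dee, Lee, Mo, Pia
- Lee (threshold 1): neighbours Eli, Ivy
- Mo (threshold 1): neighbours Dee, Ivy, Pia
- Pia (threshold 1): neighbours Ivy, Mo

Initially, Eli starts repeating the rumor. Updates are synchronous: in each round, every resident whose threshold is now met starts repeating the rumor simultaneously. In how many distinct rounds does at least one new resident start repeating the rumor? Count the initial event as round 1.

2

Round 1 — Eli starts repeating the rumor (initial).
Round 2 — checking thresholds:
  Dee: 1 of 3 neighbours < 2, not yet.
  Lee: 1 of 2 neighbours ≥ 1, starts repeating the rumor.
Round 3 — no new spreads; cascade stops.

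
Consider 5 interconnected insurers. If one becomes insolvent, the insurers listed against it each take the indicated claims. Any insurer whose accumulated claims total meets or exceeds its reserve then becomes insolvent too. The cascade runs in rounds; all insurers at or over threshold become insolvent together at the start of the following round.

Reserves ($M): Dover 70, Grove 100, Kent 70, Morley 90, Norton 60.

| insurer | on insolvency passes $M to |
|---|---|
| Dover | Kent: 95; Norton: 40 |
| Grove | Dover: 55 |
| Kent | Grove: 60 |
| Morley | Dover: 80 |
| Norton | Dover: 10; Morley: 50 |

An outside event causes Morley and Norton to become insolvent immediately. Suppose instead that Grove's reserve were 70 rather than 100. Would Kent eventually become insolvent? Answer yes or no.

With Grove's reserve at 70:
Round 1 — Morley, Norton become insolvent (initial).
  Dover: +80+10 → 90 ≥ 70
Round 2 — Dover becomes insolvent.
  Kent: +95 → 95 ≥ 70
Round 3 — Kent becomes insolvent.
  Grove: +60 → 60 < 70
No further insolvencies.

yes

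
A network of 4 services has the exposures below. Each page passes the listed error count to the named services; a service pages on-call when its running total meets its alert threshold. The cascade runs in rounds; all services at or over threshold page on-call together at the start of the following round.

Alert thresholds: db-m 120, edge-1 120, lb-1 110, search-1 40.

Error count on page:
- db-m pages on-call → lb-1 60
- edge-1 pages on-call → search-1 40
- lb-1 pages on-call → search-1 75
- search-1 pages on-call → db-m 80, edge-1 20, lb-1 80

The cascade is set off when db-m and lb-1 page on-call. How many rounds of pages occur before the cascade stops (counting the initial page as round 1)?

2

Round 1 — db-m, lb-1 page on-call (initial).
  search-1: +75 → 75 ≥ 40
Round 2 — search-1 pages on-call.
  edge-1: +20 → 20 < 120
No further pages.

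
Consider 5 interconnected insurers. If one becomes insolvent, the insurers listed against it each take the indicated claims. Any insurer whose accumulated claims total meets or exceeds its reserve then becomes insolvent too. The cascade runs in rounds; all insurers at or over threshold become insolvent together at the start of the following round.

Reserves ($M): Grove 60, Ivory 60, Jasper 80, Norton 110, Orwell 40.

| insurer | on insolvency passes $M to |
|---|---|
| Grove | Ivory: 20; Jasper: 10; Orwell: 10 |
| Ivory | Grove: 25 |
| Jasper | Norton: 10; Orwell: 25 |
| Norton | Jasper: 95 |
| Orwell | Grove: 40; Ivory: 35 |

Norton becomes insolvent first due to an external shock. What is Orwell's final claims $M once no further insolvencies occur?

Round 1 — Norton becomes insolvent (initial).
  Jasper: +95 → 95 ≥ 80
Round 2 — Jasper becomes insolvent.
  Orwell: +25 → 25 < 40
No further insolvencies.

25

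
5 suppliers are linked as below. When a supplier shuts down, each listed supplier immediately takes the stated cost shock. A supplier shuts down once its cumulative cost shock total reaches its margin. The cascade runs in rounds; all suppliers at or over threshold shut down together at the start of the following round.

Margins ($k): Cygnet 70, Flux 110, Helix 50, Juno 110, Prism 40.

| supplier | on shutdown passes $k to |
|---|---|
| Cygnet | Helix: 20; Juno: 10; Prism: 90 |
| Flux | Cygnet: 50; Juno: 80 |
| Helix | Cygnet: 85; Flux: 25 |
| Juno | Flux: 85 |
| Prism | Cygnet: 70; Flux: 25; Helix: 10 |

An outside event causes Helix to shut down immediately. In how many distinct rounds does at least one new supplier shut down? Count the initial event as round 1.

Round 1 — Helix shuts down (initial).
  Cygnet: +85 → 85 ≥ 70
  Flux: +25 → 25 < 110
Round 2 — Cygnet shuts down.
  Juno: +10 → 10 < 110
  Prism: +90 → 90 ≥ 40
Round 3 — Prism shuts down.
  Flux: +25 → 50 < 110
No further shutdowns.

3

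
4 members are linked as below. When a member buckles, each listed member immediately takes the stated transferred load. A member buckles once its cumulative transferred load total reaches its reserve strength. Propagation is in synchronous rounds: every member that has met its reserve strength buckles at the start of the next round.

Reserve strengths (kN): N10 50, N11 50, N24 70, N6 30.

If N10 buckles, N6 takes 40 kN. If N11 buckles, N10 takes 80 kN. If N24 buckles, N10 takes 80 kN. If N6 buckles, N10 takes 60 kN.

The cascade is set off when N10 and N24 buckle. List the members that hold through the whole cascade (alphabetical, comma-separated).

N11

Round 1 — N10, N24 buckle (initial).
  N6: +40 → 40 ≥ 30
Round 2 — N6 buckles.
No further bucklings.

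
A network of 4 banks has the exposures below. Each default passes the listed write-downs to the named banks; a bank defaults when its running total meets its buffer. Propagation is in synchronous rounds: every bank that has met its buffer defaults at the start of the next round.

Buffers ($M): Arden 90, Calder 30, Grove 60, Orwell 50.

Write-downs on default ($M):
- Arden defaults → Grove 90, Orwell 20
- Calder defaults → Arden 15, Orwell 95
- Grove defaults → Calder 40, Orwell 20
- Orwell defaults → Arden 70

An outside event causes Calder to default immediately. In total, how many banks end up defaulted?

Round 1 — Calder defaults (initial).
  Arden: +15 → 15 < 90
  Orwell: +95 → 95 ≥ 50
Round 2 — Orwell defaults.
  Arden: +70 → 85 < 90
No further defaults.

2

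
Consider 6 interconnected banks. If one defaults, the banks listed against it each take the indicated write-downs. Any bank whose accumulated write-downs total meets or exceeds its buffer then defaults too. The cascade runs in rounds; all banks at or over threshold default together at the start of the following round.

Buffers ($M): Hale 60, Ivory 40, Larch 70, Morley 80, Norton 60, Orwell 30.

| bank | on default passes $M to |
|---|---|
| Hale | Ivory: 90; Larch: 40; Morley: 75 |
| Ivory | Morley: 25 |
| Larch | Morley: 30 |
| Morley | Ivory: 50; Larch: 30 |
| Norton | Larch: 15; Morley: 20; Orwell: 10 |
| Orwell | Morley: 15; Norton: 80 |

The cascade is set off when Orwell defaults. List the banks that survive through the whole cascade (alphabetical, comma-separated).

Round 1 — Orwell defaults (initial).
  Morley: +15 → 15 < 80
  Norton: +80 → 80 ≥ 60
Round 2 — Norton defaults.
  Larch: +15 → 15 < 70
  Morley: +20 → 35 < 80
No further defaults.

Hale, Ivory, Larch, Morley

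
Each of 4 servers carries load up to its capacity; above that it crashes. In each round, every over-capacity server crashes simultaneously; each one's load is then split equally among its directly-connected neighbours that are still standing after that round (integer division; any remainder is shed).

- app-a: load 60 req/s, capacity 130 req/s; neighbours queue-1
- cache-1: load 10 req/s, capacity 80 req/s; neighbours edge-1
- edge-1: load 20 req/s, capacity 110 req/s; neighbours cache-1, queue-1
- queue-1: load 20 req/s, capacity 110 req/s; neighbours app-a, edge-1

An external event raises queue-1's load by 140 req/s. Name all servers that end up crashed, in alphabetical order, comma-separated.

Round 1 — queue-1 at 160 > 110. queue-1 crashes.
  queue-1 sheds 160 req/s to app-a, edge-1: 80 each.
    app-a: 60+80 = 140 > 130
    edge-1: 20+80 = 100 ≤ 110
Round 2 — app-a crashes.
  app-a sheds 140 req/s: no online neighbours, lost.
No further crashes.

app-a, queue-1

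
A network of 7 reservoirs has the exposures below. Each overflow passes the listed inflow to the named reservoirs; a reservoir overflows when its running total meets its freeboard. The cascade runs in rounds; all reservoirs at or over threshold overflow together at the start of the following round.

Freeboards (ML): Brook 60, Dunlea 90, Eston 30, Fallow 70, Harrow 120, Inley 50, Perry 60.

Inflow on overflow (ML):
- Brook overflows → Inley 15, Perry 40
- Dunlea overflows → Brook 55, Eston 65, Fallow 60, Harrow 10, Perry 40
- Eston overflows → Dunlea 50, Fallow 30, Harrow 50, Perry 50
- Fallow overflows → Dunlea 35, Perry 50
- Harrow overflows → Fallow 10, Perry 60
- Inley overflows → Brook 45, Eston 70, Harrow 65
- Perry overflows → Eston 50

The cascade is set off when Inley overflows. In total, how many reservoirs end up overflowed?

2

Round 1 — Inley overflows (initial).
  Brook: +45 → 45 < 60
  Eston: +70 → 70 ≥ 30
  Harrow: +65 → 65 < 120
Round 2 — Eston overflows.
  Dunlea: +50 → 50 < 90
  Fallow: +30 → 30 < 70
  Harrow: +50 → 115 < 120
  Perry: +50 → 50 < 60
No further overflows.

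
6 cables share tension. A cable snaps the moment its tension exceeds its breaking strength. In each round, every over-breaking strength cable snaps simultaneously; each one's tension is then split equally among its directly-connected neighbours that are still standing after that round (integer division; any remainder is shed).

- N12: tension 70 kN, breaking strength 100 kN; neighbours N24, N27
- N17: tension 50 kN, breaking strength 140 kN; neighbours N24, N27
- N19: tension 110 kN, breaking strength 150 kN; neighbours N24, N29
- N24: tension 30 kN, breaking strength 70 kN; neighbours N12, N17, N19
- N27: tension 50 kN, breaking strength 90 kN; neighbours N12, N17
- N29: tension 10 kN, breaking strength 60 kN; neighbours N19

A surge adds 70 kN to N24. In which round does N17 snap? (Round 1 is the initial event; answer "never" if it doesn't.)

Round 1 — N24 at 100 > 70. N24 snaps.
  N24 sheds 100 kN to N12, N17, N19: 33 each (1 lost).
    N12: 70+33 = 103 > 100
    N17: 50+33 = 83 ≤ 140
    N19: 110+33 = 143 ≤ 150
Round 2 — N12 snaps.
  N12 sheds 103 kN to N27: 103 each.
    N27: 50+103 = 153 > 90
Round 3 — N27 snaps.
  N27 sheds 153 kN to N17: 153 each.
    N17: 83+153 = 236 > 140
Round 4 — N17 snaps.
  N17 sheds 236 kN: no online neighbours, lost.
No further breaks.

4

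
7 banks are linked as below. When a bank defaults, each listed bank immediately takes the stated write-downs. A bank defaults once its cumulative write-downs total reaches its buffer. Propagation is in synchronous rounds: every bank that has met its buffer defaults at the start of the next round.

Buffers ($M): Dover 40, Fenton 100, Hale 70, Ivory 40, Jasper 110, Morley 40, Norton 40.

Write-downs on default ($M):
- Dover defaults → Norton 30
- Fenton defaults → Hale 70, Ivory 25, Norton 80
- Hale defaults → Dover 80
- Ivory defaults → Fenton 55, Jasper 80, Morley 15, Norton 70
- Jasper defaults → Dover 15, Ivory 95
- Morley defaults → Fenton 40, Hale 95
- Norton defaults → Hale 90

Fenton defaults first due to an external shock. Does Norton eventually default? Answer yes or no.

Round 1 — Fenton defaults (initial).
  Hale: +70 → 70 ≥ 70
  Ivory: +25 → 25 < 40
  Norton: +80 → 80 ≥ 40
Round 2 — Hale, Norton default.
  Dover: +80 → 80 ≥ 40
Round 3 — Dover defaults.
No further defaults.

yes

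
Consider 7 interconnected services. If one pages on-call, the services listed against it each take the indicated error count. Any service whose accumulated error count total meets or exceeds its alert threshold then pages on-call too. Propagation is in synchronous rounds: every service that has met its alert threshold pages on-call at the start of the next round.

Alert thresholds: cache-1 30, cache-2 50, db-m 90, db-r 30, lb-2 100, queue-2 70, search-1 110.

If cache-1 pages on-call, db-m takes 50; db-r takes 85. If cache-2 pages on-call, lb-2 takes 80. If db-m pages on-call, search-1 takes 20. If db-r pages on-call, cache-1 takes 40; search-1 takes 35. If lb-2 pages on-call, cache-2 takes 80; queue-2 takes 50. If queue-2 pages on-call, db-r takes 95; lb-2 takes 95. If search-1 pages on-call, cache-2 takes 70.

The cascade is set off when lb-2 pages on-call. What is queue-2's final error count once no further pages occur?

50

Round 1 — lb-2 pages on-call (initial).
  cache-2: +80 → 80 ≥ 50
  queue-2: +50 → 50 < 70
Round 2 — cache-2 pages on-call.
No further pages.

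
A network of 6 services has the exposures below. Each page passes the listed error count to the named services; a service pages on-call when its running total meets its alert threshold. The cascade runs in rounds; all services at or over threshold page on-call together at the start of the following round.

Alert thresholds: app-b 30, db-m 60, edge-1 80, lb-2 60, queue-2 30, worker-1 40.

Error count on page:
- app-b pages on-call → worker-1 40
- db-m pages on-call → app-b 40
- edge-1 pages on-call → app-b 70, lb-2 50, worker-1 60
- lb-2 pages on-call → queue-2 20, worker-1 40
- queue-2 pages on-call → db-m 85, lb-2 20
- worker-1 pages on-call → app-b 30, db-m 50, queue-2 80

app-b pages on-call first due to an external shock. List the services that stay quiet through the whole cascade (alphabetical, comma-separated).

Round 1 — app-b pages on-call (initial).
  worker-1: +40 → 40 ≥ 40
Round 2 — worker-1 pages on-call.
  db-m: +50 → 50 < 60
  queue-2: +80 → 80 ≥ 30
Round 3 — queue-2 pages on-call.
  db-m: +85 → 135 ≥ 60
  lb-2: +20 → 20 < 60
Round 4 — db-m pages on-call.
No further pages.

edge-1, lb-2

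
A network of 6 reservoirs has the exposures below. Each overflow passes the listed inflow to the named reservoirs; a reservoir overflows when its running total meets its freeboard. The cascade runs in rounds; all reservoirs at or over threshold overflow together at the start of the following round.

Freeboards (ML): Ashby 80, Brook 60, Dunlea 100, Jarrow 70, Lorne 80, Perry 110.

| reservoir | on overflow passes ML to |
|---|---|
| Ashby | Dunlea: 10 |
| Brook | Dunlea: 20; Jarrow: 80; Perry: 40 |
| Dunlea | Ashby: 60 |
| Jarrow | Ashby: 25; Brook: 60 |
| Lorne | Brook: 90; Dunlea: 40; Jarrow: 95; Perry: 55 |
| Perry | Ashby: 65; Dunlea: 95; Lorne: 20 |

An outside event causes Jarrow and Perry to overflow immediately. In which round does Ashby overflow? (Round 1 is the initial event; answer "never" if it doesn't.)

Round 1 — Jarrow, Perry overflow (initial).
  Ashby: +25+65 → 90 ≥ 80
  Brook: +60 → 60 ≥ 60
  Dunlea: +95 → 95 < 100
  Lorne: +20 → 20 < 80
Round 2 — Ashby, Brook overflow.
  Dunlea: +10+20 → 125 ≥ 100
Round 3 — Dunlea overflows.
No further overflows.

2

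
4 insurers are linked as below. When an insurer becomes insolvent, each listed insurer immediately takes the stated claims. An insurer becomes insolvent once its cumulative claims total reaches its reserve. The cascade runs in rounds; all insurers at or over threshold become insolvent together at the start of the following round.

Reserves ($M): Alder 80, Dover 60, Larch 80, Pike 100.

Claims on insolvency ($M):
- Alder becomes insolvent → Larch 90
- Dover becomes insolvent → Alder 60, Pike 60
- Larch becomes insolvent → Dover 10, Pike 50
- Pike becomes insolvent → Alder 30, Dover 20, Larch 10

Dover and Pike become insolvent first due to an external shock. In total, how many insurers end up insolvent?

4

Round 1 — Dover, Pike become insolvent (initial).
  Alder: +60+30 → 90 ≥ 80
  Larch: +10 → 10 < 80
Round 2 — Alder becomes insolvent.
  Larch: +90 → 100 ≥ 80
Round 3 — Larch becomes insolvent.
No further insolvencies.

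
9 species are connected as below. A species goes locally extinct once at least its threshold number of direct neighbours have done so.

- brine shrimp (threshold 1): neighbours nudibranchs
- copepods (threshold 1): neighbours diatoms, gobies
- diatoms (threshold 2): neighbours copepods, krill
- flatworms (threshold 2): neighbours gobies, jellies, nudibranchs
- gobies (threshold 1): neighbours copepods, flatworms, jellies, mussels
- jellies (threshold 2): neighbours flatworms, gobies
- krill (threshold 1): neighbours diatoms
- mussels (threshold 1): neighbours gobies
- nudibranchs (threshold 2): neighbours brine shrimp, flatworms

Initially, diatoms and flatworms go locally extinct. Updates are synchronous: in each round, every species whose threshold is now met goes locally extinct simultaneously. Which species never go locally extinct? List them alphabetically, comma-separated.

brine shrimp, nudibranchs

Round 1 — diatoms, flatworms go locally extinct (initial).
Round 2 — checking thresholds:
  copepods: 1 of 2 neighbours ≥ 1, goes locally extinct.
  gobies: 1 of 4 neighbours ≥ 1, goes locally extinct.
  jellies: 1 of 2 neighbours < 2, holds.
  krill: 1 of 1 neighbours ≥ 1, goes locally extinct.
  nudibranchs: 1 of 2 neighbours < 2, holds.
Round 3 — checking thresholds:
  jellies: 2 of 2 neighbours ≥ 2, goes locally extinct.
  mussels: 1 of 1 neighbours ≥ 1, goes locally extinct.
  nudibranchs: 1 of 2 neighbours < 2, holds.
Round 4 — no new extinctions; cascade stops.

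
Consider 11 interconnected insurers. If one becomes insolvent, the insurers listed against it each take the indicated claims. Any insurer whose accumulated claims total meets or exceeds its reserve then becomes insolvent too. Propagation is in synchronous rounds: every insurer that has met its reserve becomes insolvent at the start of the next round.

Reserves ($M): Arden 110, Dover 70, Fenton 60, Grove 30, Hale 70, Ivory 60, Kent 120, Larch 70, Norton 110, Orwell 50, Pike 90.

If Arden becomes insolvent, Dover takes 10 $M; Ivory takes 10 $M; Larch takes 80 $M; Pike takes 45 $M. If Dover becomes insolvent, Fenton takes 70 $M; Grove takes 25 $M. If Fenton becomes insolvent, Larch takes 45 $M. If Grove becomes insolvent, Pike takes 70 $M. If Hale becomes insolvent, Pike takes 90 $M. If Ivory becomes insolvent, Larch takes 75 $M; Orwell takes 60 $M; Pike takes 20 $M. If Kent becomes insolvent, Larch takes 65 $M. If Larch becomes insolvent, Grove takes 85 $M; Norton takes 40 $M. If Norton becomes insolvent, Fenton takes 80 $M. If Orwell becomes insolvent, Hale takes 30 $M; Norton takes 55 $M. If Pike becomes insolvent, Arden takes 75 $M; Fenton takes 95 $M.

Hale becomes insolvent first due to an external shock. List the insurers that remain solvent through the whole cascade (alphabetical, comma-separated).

Round 1 — Hale becomes insolvent (initial).
  Pike: +90 → 90 ≥ 90
Round 2 — Pike becomes insolvent.
  Arden: +75 → 75 < 110
  Fenton: +95 → 95 ≥ 60
Round 3 — Fenton becomes insolvent.
  Larch: +45 → 45 < 70
No further insolvencies.

Arden, Dover, Grove, Ivory, Kent, Larch, Norton, Orwell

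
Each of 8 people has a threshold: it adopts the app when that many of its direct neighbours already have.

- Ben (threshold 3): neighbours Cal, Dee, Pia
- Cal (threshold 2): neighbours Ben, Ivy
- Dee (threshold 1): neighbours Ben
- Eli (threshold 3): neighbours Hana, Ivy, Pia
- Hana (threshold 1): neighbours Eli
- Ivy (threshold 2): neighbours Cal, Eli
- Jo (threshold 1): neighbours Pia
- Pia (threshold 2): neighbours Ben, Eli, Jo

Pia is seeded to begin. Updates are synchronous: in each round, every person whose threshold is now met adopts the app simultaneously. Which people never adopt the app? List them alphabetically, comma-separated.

Round 1 — Pia adopts the app (initial).
Round 2 — checking thresholds:
  Ben: 1 of 3 neighbours < 3, not yet.
  Eli: 1 of 3 neighbours < 3, not yet.
  Jo: 1 of 1 neighbours ≥ 1, adopts the app.
Round 3 — no new adoptions; cascade stops.

Ben, Cal, Dee, Eli, Hana, Ivy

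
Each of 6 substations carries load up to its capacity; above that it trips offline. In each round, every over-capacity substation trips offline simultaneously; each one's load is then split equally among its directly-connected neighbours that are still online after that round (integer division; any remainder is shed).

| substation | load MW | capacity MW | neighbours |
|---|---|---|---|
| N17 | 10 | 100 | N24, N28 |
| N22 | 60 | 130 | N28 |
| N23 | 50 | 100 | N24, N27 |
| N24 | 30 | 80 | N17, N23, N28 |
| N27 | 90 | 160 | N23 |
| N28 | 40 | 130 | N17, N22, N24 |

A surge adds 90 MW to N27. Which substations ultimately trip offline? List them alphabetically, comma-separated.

N17, N22, N23, N24, N27, N28

Round 1 — N27 at 180 > 160. N27 trips offline.
  N27 sheds 180 MW to N23: 180 each.
    N23: 50+180 = 230 > 100
Round 2 — N23 trips offline.
  N23 sheds 230 MW to N24: 230 each.
    N24: 30+230 = 260 > 80
Round 3 — N24 trips offline.
  N24 sheds 260 MW to N17, N28: 130 each.
    N17: 10+130 = 140 > 100
    N28: 40+130 = 170 > 130
Round 4 — N17, N28 trip offline.
  N17 sheds 140 MW: no online neighbours, lost.
  N28 sheds 170 MW to N22: 170 each.
    N22: 60+170 = 230 > 130
Round 5 — N22 trips offline.
  N22 sheds 230 MW: no online neighbours, lost.
No further trips.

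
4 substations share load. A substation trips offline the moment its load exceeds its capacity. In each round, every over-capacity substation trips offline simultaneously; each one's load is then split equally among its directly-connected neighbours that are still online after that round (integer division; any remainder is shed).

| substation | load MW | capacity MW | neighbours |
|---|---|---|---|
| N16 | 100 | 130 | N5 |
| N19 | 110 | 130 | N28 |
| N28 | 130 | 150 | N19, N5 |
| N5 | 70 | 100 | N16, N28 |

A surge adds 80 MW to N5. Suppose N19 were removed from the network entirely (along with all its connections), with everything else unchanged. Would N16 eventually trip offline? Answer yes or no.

With N19 removed:
Round 1 — N5 at 150 > 100. N5 trips offline.
  N5 sheds 150 MW to N16, N28: 75 each.
    N16: 100+75 = 175 > 130
    N28: 130+75 = 205 > 150
Round 2 — N16, N28 trip offline.
  N16 sheds 175 MW: no online neighbours, lost.
  N28 sheds 205 MW: no online neighbours, lost.
No further trips.

yes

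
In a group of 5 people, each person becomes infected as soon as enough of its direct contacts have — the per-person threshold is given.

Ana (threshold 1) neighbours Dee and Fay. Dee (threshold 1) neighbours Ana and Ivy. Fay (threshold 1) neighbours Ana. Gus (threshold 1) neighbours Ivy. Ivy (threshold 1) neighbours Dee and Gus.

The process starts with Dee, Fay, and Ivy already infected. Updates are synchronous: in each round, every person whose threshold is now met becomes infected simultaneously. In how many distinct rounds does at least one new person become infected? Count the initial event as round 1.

Round 1 — Dee, Fay, Ivy become infected (initial).
Round 2 — checking thresholds:
  Ana: 2 of 2 neighbours ≥ 1, becomes infected.
  Gus: 1 of 1 neighbours ≥ 1, becomes infected.
Round 3 — no new infections; cascade stops.

2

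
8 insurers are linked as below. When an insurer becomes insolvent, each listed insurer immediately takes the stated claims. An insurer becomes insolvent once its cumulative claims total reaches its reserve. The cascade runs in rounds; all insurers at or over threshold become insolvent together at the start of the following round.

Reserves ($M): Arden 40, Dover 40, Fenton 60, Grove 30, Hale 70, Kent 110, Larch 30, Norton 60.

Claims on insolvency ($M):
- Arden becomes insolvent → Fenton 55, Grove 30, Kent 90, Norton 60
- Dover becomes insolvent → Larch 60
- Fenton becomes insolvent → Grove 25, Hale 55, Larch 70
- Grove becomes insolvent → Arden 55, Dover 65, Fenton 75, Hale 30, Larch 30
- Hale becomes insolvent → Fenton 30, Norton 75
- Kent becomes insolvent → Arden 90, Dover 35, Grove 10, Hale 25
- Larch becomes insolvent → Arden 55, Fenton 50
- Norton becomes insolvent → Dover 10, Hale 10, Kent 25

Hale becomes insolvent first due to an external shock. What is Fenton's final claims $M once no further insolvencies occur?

30

Round 1 — Hale becomes insolvent (initial).
  Fenton: +30 → 30 < 60
  Norton: +75 → 75 ≥ 60
Round 2 — Norton becomes insolvent.
  Dover: +10 → 10 < 40
  Kent: +25 → 25 < 110
No further insolvencies.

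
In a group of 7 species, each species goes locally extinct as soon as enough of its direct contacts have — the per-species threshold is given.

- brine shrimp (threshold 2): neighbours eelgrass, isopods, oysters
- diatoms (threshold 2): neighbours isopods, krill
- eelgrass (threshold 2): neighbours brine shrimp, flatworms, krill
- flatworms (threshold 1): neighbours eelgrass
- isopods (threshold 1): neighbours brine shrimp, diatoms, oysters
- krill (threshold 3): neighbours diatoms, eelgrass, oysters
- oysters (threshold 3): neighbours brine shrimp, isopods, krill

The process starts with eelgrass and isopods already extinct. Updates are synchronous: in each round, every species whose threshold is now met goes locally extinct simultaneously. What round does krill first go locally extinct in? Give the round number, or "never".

Round 1 — eelgrass, isopods go locally extinct (initial).
Round 2 — checking thresholds:
  brine shrimp: 2 of 3 neighbours ≥ 2, goes locally extinct.
  diatoms: 1 of 2 neighbours < 2, not yet.
  flatworms: 1 of 1 neighbours ≥ 1, goes locally extinct.
  krill: 1 of 3 neighbours < 3, not yet.
  oysters: 1 of 3 neighbours < 3, not yet.
Round 3 — no new extinctions; cascade stops.

never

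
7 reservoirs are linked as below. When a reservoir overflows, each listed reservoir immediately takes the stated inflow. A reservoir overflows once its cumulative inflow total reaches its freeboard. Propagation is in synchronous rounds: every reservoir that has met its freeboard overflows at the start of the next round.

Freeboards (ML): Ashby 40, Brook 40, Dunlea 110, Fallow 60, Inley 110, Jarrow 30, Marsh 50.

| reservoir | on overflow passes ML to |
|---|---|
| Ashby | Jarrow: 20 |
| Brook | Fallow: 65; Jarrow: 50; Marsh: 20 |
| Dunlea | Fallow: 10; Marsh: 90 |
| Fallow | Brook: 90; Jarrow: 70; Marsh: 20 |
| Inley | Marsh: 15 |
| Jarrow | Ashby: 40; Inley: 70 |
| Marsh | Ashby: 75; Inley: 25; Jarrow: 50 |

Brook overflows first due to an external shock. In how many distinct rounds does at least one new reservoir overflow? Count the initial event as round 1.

Round 1 — Brook overflows (initial).
  Fallow: +65 → 65 ≥ 60
  Jarrow: +50 → 50 ≥ 30
  Marsh: +20 → 20 < 50
Round 2 — Fallow, Jarrow overflow.
  Ashby: +40 → 40 ≥ 40
  Inley: +70 → 70 < 110
  Marsh: +20 → 40 < 50
Round 3 — Ashby overflows.
No further overflows.

3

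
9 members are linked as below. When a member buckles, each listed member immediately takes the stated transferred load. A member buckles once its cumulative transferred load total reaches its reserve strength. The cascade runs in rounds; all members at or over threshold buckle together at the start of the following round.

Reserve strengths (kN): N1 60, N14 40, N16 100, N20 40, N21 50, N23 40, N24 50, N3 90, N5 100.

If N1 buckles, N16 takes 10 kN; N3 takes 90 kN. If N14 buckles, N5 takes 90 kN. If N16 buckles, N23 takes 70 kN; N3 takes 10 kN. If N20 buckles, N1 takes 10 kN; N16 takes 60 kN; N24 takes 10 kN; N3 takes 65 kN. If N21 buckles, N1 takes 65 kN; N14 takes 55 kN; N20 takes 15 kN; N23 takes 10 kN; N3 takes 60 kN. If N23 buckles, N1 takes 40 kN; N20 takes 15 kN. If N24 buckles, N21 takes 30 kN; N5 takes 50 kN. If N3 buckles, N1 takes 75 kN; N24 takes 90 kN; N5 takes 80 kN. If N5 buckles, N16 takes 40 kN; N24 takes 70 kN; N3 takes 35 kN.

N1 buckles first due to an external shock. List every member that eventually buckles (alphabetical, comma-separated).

N1, N24, N3, N5

Round 1 — N1 buckles (initial).
  N16: +10 → 10 < 100
  N3: +90 → 90 ≥ 90
Round 2 — N3 buckles.
  N24: +90 → 90 ≥ 50
  N5: +80 → 80 < 100
Round 3 — N24 buckles.
  N21: +30 → 30 < 50
  N5: +50 → 130 ≥ 100
Round 4 — N5 buckles.
  N16: +40 → 50 < 100
No further bucklings.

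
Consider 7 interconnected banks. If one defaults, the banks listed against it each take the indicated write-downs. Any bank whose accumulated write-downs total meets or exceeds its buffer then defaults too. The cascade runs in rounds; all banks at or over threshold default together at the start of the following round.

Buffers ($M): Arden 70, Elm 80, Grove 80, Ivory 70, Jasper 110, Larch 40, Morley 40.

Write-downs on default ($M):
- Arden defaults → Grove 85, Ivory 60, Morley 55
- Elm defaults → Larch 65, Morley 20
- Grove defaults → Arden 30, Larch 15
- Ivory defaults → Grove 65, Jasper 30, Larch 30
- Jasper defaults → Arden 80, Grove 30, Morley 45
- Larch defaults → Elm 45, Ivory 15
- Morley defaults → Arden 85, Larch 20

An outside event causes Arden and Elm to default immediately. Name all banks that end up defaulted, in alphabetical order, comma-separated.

Round 1 — Arden, Elm default (initial).
  Grove: +85 → 85 ≥ 80
  Ivory: +60 → 60 < 70
  Larch: +65 → 65 ≥ 40
  Morley: +55+20 → 75 ≥ 40
Round 2 — Grove, Larch, Morley default.
  Ivory: +15 → 75 ≥ 70
Round 3 — Ivory defaults.
  Jasper: +30 → 30 < 110
No further defaults.

Arden, Elm, Grove, Ivory, Larch, Morley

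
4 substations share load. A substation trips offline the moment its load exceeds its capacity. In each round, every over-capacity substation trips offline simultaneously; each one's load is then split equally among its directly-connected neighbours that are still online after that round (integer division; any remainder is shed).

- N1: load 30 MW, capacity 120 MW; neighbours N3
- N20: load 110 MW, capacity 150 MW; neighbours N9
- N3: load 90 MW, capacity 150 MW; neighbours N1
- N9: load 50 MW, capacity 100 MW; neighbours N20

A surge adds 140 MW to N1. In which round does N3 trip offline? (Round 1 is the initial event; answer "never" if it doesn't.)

2

Round 1 — N1 at 170 > 120. N1 trips offline.
  N1 sheds 170 MW to N3: 170 each.
    N3: 90+170 = 260 > 150
Round 2 — N3 trips offline.
  N3 sheds 260 MW: no online neighbours, lost.
No further trips.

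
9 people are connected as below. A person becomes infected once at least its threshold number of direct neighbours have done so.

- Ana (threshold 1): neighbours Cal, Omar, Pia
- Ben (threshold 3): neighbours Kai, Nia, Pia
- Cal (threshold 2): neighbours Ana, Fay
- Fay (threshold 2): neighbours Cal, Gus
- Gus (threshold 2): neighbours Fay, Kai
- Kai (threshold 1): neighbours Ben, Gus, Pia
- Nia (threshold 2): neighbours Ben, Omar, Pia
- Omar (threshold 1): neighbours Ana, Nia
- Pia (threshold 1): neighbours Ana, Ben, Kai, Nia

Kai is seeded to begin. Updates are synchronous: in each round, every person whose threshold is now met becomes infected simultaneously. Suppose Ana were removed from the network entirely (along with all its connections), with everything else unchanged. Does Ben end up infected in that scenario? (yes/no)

With Ana removed:
Round 1 — Kai becomes infected (initial).
Round 2 — checking thresholds:
  Ben: 1 of 3 neighbours < 3, below threshold.
  Gus: 1 of 2 neighbours < 2, below threshold.
  Pia: 1 of 3 neighbours ≥ 1, becomes infected.
Round 3 — no new infections; cascade stops.

no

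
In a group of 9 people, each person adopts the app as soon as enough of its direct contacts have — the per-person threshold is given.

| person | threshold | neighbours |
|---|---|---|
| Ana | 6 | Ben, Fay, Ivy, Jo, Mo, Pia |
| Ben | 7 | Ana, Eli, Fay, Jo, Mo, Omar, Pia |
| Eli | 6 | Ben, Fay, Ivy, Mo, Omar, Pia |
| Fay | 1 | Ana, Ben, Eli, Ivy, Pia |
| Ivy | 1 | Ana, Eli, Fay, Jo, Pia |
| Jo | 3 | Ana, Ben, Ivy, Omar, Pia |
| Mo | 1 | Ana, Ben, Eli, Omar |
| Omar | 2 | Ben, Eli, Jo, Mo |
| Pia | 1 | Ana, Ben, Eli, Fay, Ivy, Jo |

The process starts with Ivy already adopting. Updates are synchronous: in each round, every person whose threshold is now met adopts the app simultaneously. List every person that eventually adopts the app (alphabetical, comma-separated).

Round 1 — Ivy adopts the app (initial).
Round 2 — checking thresholds:
  Ana: 1 of 6 neighbours < 6, below threshold.
  Eli: 1 of 6 neighbours < 6, below threshold.
  Fay: 1 of 5 neighbours ≥ 1, adopts the app.
  Jo: 1 of 5 neighbours < 3, below threshold.
  Pia: 1 of 6 neighbours ≥ 1, adopts the app.
Round 3 — no new adoptions; cascade stops.

Fay, Ivy, Pia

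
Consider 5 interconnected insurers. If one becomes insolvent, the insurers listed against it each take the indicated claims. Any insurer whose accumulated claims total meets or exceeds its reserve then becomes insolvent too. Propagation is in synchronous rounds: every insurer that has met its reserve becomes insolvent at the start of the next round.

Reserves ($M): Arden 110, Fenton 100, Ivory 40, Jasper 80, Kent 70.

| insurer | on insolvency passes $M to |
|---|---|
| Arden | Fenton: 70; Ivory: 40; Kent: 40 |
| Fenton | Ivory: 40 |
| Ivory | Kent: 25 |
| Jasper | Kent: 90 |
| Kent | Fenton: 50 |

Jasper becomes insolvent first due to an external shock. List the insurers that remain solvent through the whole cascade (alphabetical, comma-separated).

Round 1 — Jasper becomes insolvent (initial).
  Kent: +90 → 90 ≥ 70
Round 2 — Kent becomes insolvent.
  Fenton: +50 → 50 < 100
No further insolvencies.

Arden, Fenton, Ivory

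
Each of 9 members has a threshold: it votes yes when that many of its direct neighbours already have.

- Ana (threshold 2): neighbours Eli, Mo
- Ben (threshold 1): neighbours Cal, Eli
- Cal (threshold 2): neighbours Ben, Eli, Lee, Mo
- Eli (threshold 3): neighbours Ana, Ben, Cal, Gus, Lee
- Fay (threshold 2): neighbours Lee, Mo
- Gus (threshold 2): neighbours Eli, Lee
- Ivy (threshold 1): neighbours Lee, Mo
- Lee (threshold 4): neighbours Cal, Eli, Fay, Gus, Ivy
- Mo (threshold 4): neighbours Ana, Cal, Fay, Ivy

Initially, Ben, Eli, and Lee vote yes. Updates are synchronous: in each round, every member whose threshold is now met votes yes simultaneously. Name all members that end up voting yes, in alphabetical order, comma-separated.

Ben, Cal, Eli, Gus, Ivy, Lee

Round 1 — Ben, Eli, Lee vote yes (initial).
Round 2 — checking thresholds:
  Ana: 1 of 2 neighbours < 2, not yet.
  Cal: 3 of 4 neighbours ≥ 2, votes yes.
  Fay: 1 of 2 neighbours < 2, not yet.
  Gus: 2 of 2 neighbours ≥ 2, votes yes.
  Ivy: 1 of 2 neighbours ≥ 1, votes yes.
Round 3 — no new yes votes; cascade stops.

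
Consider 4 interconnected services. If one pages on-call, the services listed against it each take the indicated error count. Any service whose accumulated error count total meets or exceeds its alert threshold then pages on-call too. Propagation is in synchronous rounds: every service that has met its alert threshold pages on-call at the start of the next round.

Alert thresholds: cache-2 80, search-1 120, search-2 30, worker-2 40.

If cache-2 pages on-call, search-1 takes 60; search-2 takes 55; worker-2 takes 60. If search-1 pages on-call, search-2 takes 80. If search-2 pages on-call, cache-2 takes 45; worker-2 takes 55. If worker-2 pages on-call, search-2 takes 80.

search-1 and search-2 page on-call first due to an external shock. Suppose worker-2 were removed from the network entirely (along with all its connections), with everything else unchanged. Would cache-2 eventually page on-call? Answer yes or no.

With worker-2 removed:
Round 1 — search-1, search-2 page on-call (initial).
  cache-2: +45 → 45 < 80
No further pages.

no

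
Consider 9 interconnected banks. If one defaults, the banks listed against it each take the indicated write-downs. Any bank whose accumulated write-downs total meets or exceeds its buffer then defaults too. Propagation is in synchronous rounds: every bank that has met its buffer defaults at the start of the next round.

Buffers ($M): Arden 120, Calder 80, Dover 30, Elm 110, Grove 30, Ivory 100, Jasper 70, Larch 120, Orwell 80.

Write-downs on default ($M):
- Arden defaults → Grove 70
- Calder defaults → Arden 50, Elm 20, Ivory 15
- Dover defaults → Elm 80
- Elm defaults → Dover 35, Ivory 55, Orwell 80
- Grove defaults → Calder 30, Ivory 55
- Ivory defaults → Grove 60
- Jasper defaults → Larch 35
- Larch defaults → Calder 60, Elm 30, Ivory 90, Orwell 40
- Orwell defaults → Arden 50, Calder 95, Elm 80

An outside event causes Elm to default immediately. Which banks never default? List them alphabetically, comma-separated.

Round 1 — Elm defaults (initial).
  Dover: +35 → 35 ≥ 30
  Ivory: +55 → 55 < 100
  Orwell: +80 → 80 ≥ 80
Round 2 — Dover, Orwell default.
  Arden: +50 → 50 < 120
  Calder: +95 → 95 ≥ 80
Round 3 — Calder defaults.
  Arden: +50 → 100 < 120
  Ivory: +15 → 70 < 100
No further defaults.

Arden, Grove, Ivory, Jasper, Larch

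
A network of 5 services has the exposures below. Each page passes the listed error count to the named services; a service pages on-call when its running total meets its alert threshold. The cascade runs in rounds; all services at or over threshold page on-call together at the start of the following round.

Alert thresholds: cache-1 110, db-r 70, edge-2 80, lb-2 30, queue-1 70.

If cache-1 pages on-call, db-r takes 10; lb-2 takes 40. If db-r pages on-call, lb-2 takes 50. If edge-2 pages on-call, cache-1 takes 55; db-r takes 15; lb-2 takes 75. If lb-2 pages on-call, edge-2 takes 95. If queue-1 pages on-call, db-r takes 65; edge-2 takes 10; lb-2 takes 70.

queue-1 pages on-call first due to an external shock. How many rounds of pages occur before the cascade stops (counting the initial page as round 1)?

4

Round 1 — queue-1 pages on-call (initial).
  db-r: +65 → 65 < 70
  edge-2: +10 → 10 < 80
  lb-2: +70 → 70 ≥ 30
Round 2 — lb-2 pages on-call.
  edge-2: +95 → 105 ≥ 80
Round 3 — edge-2 pages on-call.
  cache-1: +55 → 55 < 110
  db-r: +15 → 80 ≥ 70
Round 4 — db-r pages on-call.
No further pages.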